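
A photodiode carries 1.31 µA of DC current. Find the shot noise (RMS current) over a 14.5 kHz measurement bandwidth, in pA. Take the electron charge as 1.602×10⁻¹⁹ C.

78.0 pA

I_n = √(2qI·B)
2qI·B = 2 × 1.602×10⁻¹⁹ × 1.31×10⁻⁶ × 1.45×10⁴ = 6.09×10⁻²¹ A²
I_n = √(6.09×10⁻²¹) = 7.80×10⁻¹¹ A = 78.0 pA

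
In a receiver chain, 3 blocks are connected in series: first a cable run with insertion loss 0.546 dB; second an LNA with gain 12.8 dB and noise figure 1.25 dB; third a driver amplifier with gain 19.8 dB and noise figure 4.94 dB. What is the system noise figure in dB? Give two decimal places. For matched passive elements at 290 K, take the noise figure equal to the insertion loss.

2.14 dB

Convert to linear (a loss of L dB is a gain of −L dB): F_i = 10^(NF_i/10), G_i = 10^(G_i,dB/10)
  Stage 1: F_1 = 10^(0.546/10) = 1.134, G_1 = 10^(−0.546/10) = 0.8819
  Stage 2: F_2 = 10^(1.25/10) = 1.334, G_2 = 10^(12.8/10) = 19.05
  Stage 3: F_3 = 10^(4.94/10) = 3.119, G_3 = 10^(19.8/10) = 95.50
Friis cascade:
  F = 1.134 + (1.334 − 1)/0.8819 + (3.119 − 1)/16.80 = 1.638
NF = 10 log₁₀(1.638) = 2.14 dB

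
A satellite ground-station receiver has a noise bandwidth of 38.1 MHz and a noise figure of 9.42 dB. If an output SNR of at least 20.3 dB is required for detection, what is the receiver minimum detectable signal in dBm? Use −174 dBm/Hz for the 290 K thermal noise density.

Sensitivity = −174 + 10 log₁₀(B) + NF + SNR_min
= −174 + 75.81 + 9.42 + 20.3
= −68.47 dBm → −68.5 dBm

−68.5 dBm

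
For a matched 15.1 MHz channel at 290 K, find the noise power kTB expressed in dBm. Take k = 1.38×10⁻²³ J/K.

P_n = kTB = 1.38×10⁻²³ × 290 × 1.51×10⁷ = 6.04×10⁻¹⁴ W
In dBm: 10 log₁₀(6.04×10⁻¹⁴ / 10⁻³) = −102.2 dBm

−102.2 dBm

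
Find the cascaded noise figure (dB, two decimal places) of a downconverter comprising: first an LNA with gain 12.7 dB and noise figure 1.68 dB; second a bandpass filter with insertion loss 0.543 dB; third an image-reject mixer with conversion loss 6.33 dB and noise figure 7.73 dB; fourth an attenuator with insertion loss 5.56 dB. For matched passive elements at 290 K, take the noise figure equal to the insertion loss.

Convert to linear (a loss of L dB is a gain of −L dB): F_i = 10^(NF_i/10), G_i = 10^(G_i,dB/10)
  Stage 1: F_1 = 10^(1.68/10) = 1.472, G_1 = 10^(12.7/10) = 18.62
  Stage 2: F_2 = 10^(0.543/10) = 1.133, G_2 = 10^(−0.543/10) = 0.8825
  Stage 3: F_3 = 10^(7.73/10) = 5.929, G_3 = 10^(−6.33/10) = 0.2328
  Stage 4: F_4 = 10^(5.56/10) = 3.597, G_4 = 10^(−5.56/10) = 0.2780
Friis cascade:
  F = 1.472 + (1.133 − 1)/18.62 + (5.929 − 1)/16.43 + (3.597 − 1)/3.826 = 2.458
NF = 10 log₁₀(2.458) = 3.91 dB

3.91 dB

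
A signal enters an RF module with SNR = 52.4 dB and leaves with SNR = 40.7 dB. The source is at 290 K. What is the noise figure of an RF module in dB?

11.7 dB

NF (dB) = SNR_in(dB) − SNR_out(dB) when the source is at T₀
NF = 52.4 − 40.7 = 11.7 dB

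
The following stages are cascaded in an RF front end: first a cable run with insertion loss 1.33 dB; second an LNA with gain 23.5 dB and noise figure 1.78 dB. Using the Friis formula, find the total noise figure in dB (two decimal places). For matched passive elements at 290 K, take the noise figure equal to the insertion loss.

Convert to linear (a loss of L dB is a gain of −L dB): F_i = 10^(NF_i/10), G_i = 10^(G_i,dB/10)
  Stage 1: F_1 = 10^(1.33/10) = 1.358, G_1 = 10^(−1.33/10) = 0.7362
  Stage 2: F_2 = 10^(1.78/10) = 1.507, G_2 = 10^(23.5/10) = 223.9
Friis cascade:
  F = 1.358 + (1.507 − 1)/0.7362 = 2.046
NF = 10 log₁₀(2.046) = 3.11 dB

3.11 dB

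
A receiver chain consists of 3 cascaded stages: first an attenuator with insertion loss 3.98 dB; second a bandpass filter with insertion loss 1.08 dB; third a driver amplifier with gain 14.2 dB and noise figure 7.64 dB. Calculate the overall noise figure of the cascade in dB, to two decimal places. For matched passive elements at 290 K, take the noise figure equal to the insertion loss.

12.70 dB

Convert to linear (a loss of L dB is a gain of −L dB): F_i = 10^(NF_i/10), G_i = 10^(G_i,dB/10)
  Stage 1: F_1 = 10^(3.98/10) = 2.500, G_1 = 10^(−3.98/10) = 0.3999
  Stage 2: F_2 = 10^(1.08/10) = 1.282, G_2 = 10^(−1.08/10) = 0.7798
  Stage 3: F_3 = 10^(7.64/10) = 5.808, G_3 = 10^(14.2/10) = 26.30
Friis cascade:
  F = 2.500 + (1.282 − 1)/0.3999 + (5.808 − 1)/0.3119 = 18.62
NF = 10 log₁₀(18.62) = 12.70 dB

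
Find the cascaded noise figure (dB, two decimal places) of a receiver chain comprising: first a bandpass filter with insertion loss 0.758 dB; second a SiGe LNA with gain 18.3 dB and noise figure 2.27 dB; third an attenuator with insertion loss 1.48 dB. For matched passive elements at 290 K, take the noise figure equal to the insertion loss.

3.04 dB

Convert to linear (a loss of L dB is a gain of −L dB): F_i = 10^(NF_i/10), G_i = 10^(G_i,dB/10)
  Stage 1: F_1 = 10^(0.758/10) = 1.191, G_1 = 10^(−0.758/10) = 0.8398
  Stage 2: F_2 = 10^(2.27/10) = 1.687, G_2 = 10^(18.3/10) = 67.61
  Stage 3: F_3 = 10^(1.48/10) = 1.406, G_3 = 10^(−1.48/10) = 0.7112
Friis cascade:
  F = 1.191 + (1.687 − 1)/0.8398 + (1.406 − 1)/56.78 = 2.015
NF = 10 log₁₀(2.015) = 3.04 dB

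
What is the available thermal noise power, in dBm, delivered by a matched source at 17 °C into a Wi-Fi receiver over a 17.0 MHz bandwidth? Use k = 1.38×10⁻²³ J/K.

T = 17 °C + 273.15 = 290.15 K
P_n = kTB = 1.38×10⁻²³ × 290.15 × 1.70×10⁷ = 6.81×10⁻¹⁴ W
In dBm: 10 log₁₀(6.81×10⁻¹⁴ / 10⁻³) = −101.7 dBm

−101.7 dBm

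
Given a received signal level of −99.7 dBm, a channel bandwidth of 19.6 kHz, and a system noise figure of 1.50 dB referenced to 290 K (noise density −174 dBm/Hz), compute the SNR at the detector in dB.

29.9 dB

Noise floor: N = −174 + 10 log₁₀(B) + NF
10 log₁₀(1.96×10⁴) = 42.92 dB
N = −174 + 42.92 + 1.50 = −129.58 dBm
SNR = P_sig − N = −99.7 − (−129.58) = 29.88 dB → 29.9 dB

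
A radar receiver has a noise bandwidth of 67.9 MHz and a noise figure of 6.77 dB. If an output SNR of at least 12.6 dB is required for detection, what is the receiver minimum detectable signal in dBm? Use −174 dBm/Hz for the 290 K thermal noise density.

Sensitivity = −174 + 10 log₁₀(B) + NF + SNR_min
= −174 + 78.32 + 6.77 + 12.6
= −76.31 dBm → −76.3 dBm

−76.3 dBm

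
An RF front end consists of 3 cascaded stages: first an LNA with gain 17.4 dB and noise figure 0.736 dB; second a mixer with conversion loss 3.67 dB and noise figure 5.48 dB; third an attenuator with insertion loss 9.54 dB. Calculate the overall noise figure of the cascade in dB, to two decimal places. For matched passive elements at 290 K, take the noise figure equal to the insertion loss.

1.96 dB

Convert to linear (a loss of L dB is a gain of −L dB): F_i = 10^(NF_i/10), G_i = 10^(G_i,dB/10)
  Stage 1: F_1 = 10^(0.736/10) = 1.185, G_1 = 10^(17.4/10) = 54.95
  Stage 2: F_2 = 10^(5.48/10) = 3.532, G_2 = 10^(−3.67/10) = 0.4295
  Stage 3: F_3 = 10^(9.54/10) = 8.995, G_3 = 10^(−9.54/10) = 0.1112
Friis cascade:
  F = 1.185 + (3.532 − 1)/54.95 + (8.995 − 1)/23.60 = 1.569
NF = 10 log₁₀(1.569) = 1.96 dB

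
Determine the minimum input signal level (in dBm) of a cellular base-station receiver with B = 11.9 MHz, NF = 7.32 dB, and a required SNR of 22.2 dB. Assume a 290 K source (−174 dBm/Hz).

Sensitivity = −174 + 10 log₁₀(B) + NF + SNR_min
= −174 + 70.76 + 7.32 + 22.2
= −73.72 dBm → −73.7 dBm

−73.7 dBm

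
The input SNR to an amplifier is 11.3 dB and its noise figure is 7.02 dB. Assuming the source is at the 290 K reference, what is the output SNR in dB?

By definition F = SNR_in/SNR_out, so in dB: SNR_out = SNR_in − NF
SNR_out = 11.3 − 7.02 = 4.28 dB

4.28 dB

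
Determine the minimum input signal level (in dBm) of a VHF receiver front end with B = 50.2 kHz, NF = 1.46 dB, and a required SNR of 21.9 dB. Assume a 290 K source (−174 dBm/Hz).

Sensitivity = −174 + 10 log₁₀(B) + NF + SNR_min
= −174 + 47.01 + 1.46 + 21.9
= −103.63 dBm → −103.6 dBm

−103.6 dBm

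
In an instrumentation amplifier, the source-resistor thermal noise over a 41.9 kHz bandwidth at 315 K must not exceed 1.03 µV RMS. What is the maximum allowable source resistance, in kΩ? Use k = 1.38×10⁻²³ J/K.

1.46 kΩ

Johnson–Nyquist: V_n = √(4kTRB) ⇒ R = V_n² / (4kTB)
4kTB = 4 × 1.38×10⁻²³ × 315 × 4.19×10⁴ = 7.29×10⁻¹⁶
R = (1.03×10⁻⁶)² / 7.29×10⁻¹⁶ = 1.46×10³ Ω = 1.46 kΩ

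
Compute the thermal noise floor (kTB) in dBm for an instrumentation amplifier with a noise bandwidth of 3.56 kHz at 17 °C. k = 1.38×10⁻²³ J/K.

T = 17 °C + 273.15 = 290.15 K
P_n = kTB = 1.38×10⁻²³ × 290.15 × 3.56×10³ = 1.43×10⁻¹⁷ W
In dBm: 10 log₁₀(1.43×10⁻¹⁷ / 10⁻³) = −138.5 dBm

−138.5 dBm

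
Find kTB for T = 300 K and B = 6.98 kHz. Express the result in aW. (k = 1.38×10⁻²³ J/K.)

28.9 aW

P_n = kTB = 1.38×10⁻²³ × 300 × 6.98×10³ = 2.89×10⁻¹⁷ W = 28.9 aW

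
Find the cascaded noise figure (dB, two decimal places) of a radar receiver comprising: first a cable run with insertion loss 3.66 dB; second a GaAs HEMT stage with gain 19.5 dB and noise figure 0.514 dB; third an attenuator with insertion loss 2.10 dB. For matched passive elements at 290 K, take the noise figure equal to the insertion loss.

4.20 dB

Convert to linear (a loss of L dB is a gain of −L dB): F_i = 10^(NF_i/10), G_i = 10^(G_i,dB/10)
  Stage 1: F_1 = 10^(3.66/10) = 2.323, G_1 = 10^(−3.66/10) = 0.4305
  Stage 2: F_2 = 10^(0.514/10) = 1.126, G_2 = 10^(19.5/10) = 89.13
  Stage 3: F_3 = 10^(2.10/10) = 1.622, G_3 = 10^(−2.10/10) = 0.6166
Friis cascade:
  F = 2.323 + (1.126 − 1)/0.4305 + (1.622 − 1)/38.37 = 2.631
NF = 10 log₁₀(2.631) = 4.20 dB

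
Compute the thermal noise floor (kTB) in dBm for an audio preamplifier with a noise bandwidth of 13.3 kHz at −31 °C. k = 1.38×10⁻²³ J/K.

−133.5 dBm

T = −31 °C + 273.15 = 242.15 K
P_n = kTB = 1.38×10⁻²³ × 242.15 × 1.33×10⁴ = 4.44×10⁻¹⁷ W
In dBm: 10 log₁₀(4.44×10⁻¹⁷ / 10⁻³) = −133.5 dBm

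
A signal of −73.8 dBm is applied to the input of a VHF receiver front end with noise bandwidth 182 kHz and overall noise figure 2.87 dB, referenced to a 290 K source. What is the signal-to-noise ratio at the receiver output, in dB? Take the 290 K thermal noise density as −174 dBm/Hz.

44.7 dB

Noise floor: N = −174 + 10 log₁₀(B) + NF
10 log₁₀(1.82×10⁵) = 52.6 dB
N = −174 + 52.6 + 2.87 = −118.53 dBm
SNR = P_sig − N = −73.8 − (−118.53) = 44.73 dB → 44.7 dB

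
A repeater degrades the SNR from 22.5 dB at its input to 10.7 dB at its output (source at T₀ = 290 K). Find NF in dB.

NF (dB) = SNR_in(dB) − SNR_out(dB) when the source is at T₀
NF = 22.5 − 10.7 = 11.8 dB

11.8 dB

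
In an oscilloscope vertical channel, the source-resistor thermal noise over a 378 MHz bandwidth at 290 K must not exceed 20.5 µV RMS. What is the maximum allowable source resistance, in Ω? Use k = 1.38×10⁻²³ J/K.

69.5 Ω

Johnson–Nyquist: V_n = √(4kTRB) ⇒ R = V_n² / (4kTB)
4kTB = 4 × 1.38×10⁻²³ × 290 × 3.78×10⁸ = 6.05×10⁻¹²
R = (2.05×10⁻⁵)² / 6.05×10⁻¹² = 6.95×10¹ Ω = 69.5 Ω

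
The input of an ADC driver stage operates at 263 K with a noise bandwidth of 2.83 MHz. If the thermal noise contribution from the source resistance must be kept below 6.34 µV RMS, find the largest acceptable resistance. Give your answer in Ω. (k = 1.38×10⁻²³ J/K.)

978 Ω

Johnson–Nyquist: V_n = √(4kTRB) ⇒ R = V_n² / (4kTB)
4kTB = 4 × 1.38×10⁻²³ × 263 × 2.83×10⁶ = 4.11×10⁻¹⁴
R = (6.34×10⁻⁶)² / 4.11×10⁻¹⁴ = 9.78×10² Ω = 978 Ω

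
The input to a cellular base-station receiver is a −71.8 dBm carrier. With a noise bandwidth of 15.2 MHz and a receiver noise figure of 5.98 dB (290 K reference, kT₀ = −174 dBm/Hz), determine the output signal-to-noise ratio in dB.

Noise floor: N = −174 + 10 log₁₀(B) + NF
10 log₁₀(1.52×10⁷) = 71.82 dB
N = −174 + 71.82 + 5.98 = −96.20 dBm
SNR = P_sig − N = −71.8 − (−96.20) = 24.40 dB → 24.4 dB

24.4 dB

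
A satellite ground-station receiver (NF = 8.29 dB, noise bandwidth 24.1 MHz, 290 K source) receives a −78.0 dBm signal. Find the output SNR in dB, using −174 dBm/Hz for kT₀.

Noise floor: N = −174 + 10 log₁₀(B) + NF
10 log₁₀(2.41×10⁷) = 73.82 dB
N = −174 + 73.82 + 8.29 = −91.89 dBm
SNR = P_sig − N = −78.0 − (−91.89) = 13.89 dB → 13.9 dB

13.9 dB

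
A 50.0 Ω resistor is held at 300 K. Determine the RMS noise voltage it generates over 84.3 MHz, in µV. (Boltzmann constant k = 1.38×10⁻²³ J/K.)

8.35 µV

V_n = √(4kTRB)
4kTRB = 4 × 1.38×10⁻²³ × 300 × 5.00×10¹ × 8.43×10⁷ = 6.98×10⁻¹¹ V²
V_n = √(6.98×10⁻¹¹) = 8.35×10⁻⁶ V = 8.35 µV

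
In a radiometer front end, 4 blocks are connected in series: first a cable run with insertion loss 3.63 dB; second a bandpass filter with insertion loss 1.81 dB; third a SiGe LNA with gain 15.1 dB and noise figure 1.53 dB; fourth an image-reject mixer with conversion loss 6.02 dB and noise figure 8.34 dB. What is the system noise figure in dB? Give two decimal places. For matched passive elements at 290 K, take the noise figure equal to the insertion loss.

7.49 dB

Convert to linear (a loss of L dB is a gain of −L dB): F_i = 10^(NF_i/10), G_i = 10^(G_i,dB/10)
  Stage 1: F_1 = 10^(3.63/10) = 2.307, G_1 = 10^(−3.63/10) = 0.4335
  Stage 2: F_2 = 10^(1.81/10) = 1.517, G_2 = 10^(−1.81/10) = 0.6592
  Stage 3: F_3 = 10^(1.53/10) = 1.422, G_3 = 10^(15.1/10) = 32.36
  Stage 4: F_4 = 10^(8.34/10) = 6.823, G_4 = 10^(−6.02/10) = 0.2500
Friis cascade:
  F = 2.307 + (1.517 − 1)/0.4335 + (1.422 − 1)/0.2858 + (6.823 − 1)/9.247 = 5.607
NF = 10 log₁₀(5.607) = 7.49 dB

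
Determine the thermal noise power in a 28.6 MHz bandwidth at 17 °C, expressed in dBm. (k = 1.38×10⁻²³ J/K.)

T = 17 °C + 273.15 = 290.15 K
P_n = kTB = 1.38×10⁻²³ × 290.15 × 2.86×10⁷ = 1.15×10⁻¹³ W
In dBm: 10 log₁₀(1.15×10⁻¹³ / 10⁻³) = −99.4 dBm

−99.4 dBm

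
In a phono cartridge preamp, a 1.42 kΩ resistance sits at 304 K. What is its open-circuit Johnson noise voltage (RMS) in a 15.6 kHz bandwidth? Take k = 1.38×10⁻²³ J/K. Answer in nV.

V_n = √(4kTRB)
4kTRB = 4 × 1.38×10⁻²³ × 304 × 1.42×10³ × 1.56×10⁴ = 3.72×10⁻¹³ V²
V_n = √(3.72×10⁻¹³) = 6.10×10⁻⁷ V = 610 nV

610 nV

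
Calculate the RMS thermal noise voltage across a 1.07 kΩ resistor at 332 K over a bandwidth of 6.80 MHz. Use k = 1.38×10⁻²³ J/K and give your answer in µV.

11.5 µV

V_n = √(4kTRB)
4kTRB = 4 × 1.38×10⁻²³ × 332 × 1.07×10³ × 6.80×10⁶ = 1.33×10⁻¹⁰ V²
V_n = √(1.33×10⁻¹⁰) = 1.15×10⁻⁵ V = 11.5 µV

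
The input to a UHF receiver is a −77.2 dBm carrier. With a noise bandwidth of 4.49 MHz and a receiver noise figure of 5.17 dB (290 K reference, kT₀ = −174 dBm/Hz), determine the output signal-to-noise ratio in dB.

Noise floor: N = −174 + 10 log₁₀(B) + NF
10 log₁₀(4.49×10⁶) = 66.52 dB
N = −174 + 66.52 + 5.17 = −102.31 dBm
SNR = P_sig − N = −77.2 − (−102.31) = 25.11 dB → 25.1 dB

25.1 dB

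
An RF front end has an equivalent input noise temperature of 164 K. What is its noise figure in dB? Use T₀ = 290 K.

1.95 dB

F = 1 + T_e/T₀ = 1 + 164/290 = 1.56552
NF = 10 log₁₀(1.56552) = 1.95 dB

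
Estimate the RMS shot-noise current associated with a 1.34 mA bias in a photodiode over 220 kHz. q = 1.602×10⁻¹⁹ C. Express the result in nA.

I_n = √(2qI·B)
2qI·B = 2 × 1.602×10⁻¹⁹ × 1.34×10⁻³ × 2.20×10⁵ = 9.45×10⁻¹⁷ A²
I_n = √(9.45×10⁻¹⁷) = 9.72×10⁻⁹ A = 9.72 nA

9.72 nA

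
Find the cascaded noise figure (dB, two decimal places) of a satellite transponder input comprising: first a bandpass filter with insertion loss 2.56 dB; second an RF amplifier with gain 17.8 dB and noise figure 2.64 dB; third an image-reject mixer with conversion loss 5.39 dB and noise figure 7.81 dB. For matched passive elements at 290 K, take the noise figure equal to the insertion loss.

5.39 dB

Convert to linear (a loss of L dB is a gain of −L dB): F_i = 10^(NF_i/10), G_i = 10^(G_i,dB/10)
  Stage 1: F_1 = 10^(2.56/10) = 1.803, G_1 = 10^(−2.56/10) = 0.5546
  Stage 2: F_2 = 10^(2.64/10) = 1.837, G_2 = 10^(17.8/10) = 60.26
  Stage 3: F_3 = 10^(7.81/10) = 6.039, G_3 = 10^(−5.39/10) = 0.2891
Friis cascade:
  F = 1.803 + (1.837 − 1)/0.5546 + (6.039 − 1)/33.42 = 3.462
NF = 10 log₁₀(3.462) = 5.39 dB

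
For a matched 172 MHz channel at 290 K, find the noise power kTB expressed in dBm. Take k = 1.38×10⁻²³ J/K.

P_n = kTB = 1.38×10⁻²³ × 290 × 1.72×10⁸ = 6.88×10⁻¹³ W
In dBm: 10 log₁₀(6.88×10⁻¹³ / 10⁻³) = −91.6 dBm

−91.6 dBm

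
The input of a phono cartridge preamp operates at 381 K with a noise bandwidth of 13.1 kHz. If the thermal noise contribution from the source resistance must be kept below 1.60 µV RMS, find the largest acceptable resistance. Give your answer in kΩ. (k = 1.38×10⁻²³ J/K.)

Johnson–Nyquist: V_n = √(4kTRB) ⇒ R = V_n² / (4kTB)
4kTB = 4 × 1.38×10⁻²³ × 381 × 1.31×10⁴ = 2.76×10⁻¹⁶
R = (1.60×10⁻⁶)² / 2.76×10⁻¹⁶ = 9.29×10³ Ω = 9.29 kΩ

9.29 kΩ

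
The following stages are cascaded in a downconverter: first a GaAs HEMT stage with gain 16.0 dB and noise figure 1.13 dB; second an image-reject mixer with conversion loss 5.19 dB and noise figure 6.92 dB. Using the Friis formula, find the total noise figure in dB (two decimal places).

Convert to linear (a loss of L dB is a gain of −L dB): F_i = 10^(NF_i/10), G_i = 10^(G_i,dB/10)
  Stage 1: F_1 = 10^(1.13/10) = 1.297, G_1 = 10^(16.0/10) = 39.81
  Stage 2: F_2 = 10^(6.92/10) = 4.920, G_2 = 10^(−5.19/10) = 0.3027
Friis cascade:
  F = 1.297 + (4.920 − 1)/39.81 = 1.396
NF = 10 log₁₀(1.396) = 1.45 dB

1.45 dB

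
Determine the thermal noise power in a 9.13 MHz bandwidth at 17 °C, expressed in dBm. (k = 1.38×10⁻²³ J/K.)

T = 17 °C + 273.15 = 290.15 K
P_n = kTB = 1.38×10⁻²³ × 290.15 × 9.13×10⁶ = 3.66×10⁻¹⁴ W
In dBm: 10 log₁₀(3.66×10⁻¹⁴ / 10⁻³) = −104.4 dBm

−104.4 dBm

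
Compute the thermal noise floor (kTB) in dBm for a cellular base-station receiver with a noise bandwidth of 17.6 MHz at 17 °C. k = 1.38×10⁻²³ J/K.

T = 17 °C + 273.15 = 290.15 K
P_n = kTB = 1.38×10⁻²³ × 290.15 × 1.76×10⁷ = 7.05×10⁻¹⁴ W
In dBm: 10 log₁₀(7.05×10⁻¹⁴ / 10⁻³) = −101.5 dBm

−101.5 dBm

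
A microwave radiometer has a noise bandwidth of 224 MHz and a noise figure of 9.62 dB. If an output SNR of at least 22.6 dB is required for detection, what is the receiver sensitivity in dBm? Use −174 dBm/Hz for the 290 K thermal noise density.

−58.3 dBm

Sensitivity = −174 + 10 log₁₀(B) + NF + SNR_min
= −174 + 83.5 + 9.62 + 22.6
= −58.28 dBm → −58.3 dBm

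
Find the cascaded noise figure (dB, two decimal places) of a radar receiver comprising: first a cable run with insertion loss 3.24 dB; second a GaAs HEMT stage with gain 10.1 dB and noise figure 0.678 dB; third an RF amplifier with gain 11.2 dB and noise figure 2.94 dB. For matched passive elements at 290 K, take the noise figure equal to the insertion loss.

4.26 dB

Convert to linear (a loss of L dB is a gain of −L dB): F_i = 10^(NF_i/10), G_i = 10^(G_i,dB/10)
  Stage 1: F_1 = 10^(3.24/10) = 2.109, G_1 = 10^(−3.24/10) = 0.4742
  Stage 2: F_2 = 10^(0.678/10) = 1.169, G_2 = 10^(10.1/10) = 10.23
  Stage 3: F_3 = 10^(2.94/10) = 1.968, G_3 = 10^(11.2/10) = 13.18
Friis cascade:
  F = 2.109 + (1.169 − 1)/0.4742 + (1.968 − 1)/4.853 = 2.664
NF = 10 log₁₀(2.664) = 4.26 dB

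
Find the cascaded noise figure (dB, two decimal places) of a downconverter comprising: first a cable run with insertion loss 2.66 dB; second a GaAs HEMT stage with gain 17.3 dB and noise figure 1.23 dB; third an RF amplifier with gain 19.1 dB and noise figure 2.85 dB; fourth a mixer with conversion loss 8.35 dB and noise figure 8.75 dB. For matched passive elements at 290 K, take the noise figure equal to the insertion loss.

Convert to linear (a loss of L dB is a gain of −L dB): F_i = 10^(NF_i/10), G_i = 10^(G_i,dB/10)
  Stage 1: F_1 = 10^(2.66/10) = 1.845, G_1 = 10^(−2.66/10) = 0.5420
  Stage 2: F_2 = 10^(1.23/10) = 1.327, G_2 = 10^(17.3/10) = 53.70
  Stage 3: F_3 = 10^(2.85/10) = 1.928, G_3 = 10^(19.1/10) = 81.28
  Stage 4: F_4 = 10^(8.75/10) = 7.499, G_4 = 10^(−8.35/10) = 0.1462
Friis cascade:
  F = 1.845 + (1.327 − 1)/0.5420 + (1.928 − 1)/29.11 + (7.499 − 1)/2366 = 2.484
NF = 10 log₁₀(2.484) = 3.95 dB

3.95 dB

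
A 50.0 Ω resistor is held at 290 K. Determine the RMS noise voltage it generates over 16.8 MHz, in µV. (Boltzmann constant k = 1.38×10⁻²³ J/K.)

3.67 µV

V_n = √(4kTRB)
4kTRB = 4 × 1.38×10⁻²³ × 290 × 5.00×10¹ × 1.68×10⁷ = 1.34×10⁻¹¹ V²
V_n = √(1.34×10⁻¹¹) = 3.67×10⁻⁶ V = 3.67 µV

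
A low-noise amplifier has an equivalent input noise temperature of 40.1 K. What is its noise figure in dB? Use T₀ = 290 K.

0.562 dB

F = 1 + T_e/T₀ = 1 + 40.1/290 = 1.13828
NF = 10 log₁₀(1.13828) = 0.562 dB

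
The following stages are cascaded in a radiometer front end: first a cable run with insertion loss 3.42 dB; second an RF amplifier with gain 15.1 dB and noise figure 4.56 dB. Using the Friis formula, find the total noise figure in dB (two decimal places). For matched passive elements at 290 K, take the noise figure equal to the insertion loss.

Convert to linear (a loss of L dB is a gain of −L dB): F_i = 10^(NF_i/10), G_i = 10^(G_i,dB/10)
  Stage 1: F_1 = 10^(3.42/10) = 2.198, G_1 = 10^(−3.42/10) = 0.4550
  Stage 2: F_2 = 10^(4.56/10) = 2.858, G_2 = 10^(15.1/10) = 32.36
Friis cascade:
  F = 2.198 + (2.858 − 1)/0.4550 = 6.281
NF = 10 log₁₀(6.281) = 7.98 dB

7.98 dB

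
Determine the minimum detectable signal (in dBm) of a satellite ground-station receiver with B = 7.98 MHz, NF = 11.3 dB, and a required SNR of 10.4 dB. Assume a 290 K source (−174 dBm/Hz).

Sensitivity = −174 + 10 log₁₀(B) + NF + SNR_min
= −174 + 69.02 + 11.3 + 10.4
= −83.28 dBm → −83.3 dBm

−83.3 dBm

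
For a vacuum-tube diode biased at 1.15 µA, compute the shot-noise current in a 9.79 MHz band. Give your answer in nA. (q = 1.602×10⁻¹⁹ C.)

I_n = √(2qI·B)
2qI·B = 2 × 1.602×10⁻¹⁹ × 1.15×10⁻⁶ × 9.79×10⁶ = 3.61×10⁻¹⁸ A²
I_n = √(3.61×10⁻¹⁸) = 1.90×10⁻⁹ A = 1.90 nA

1.90 nA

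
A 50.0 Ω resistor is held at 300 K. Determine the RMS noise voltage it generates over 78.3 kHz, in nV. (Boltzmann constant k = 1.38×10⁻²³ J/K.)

255 nV

V_n = √(4kTRB)
4kTRB = 4 × 1.38×10⁻²³ × 300 × 5.00×10¹ × 7.83×10⁴ = 6.48×10⁻¹⁴ V²
V_n = √(6.48×10⁻¹⁴) = 2.55×10⁻⁷ V = 255 nV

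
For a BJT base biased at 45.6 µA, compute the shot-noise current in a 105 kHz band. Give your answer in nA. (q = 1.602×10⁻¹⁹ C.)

1.24 nA

I_n = √(2qI·B)
2qI·B = 2 × 1.602×10⁻¹⁹ × 4.56×10⁻⁵ × 1.05×10⁵ = 1.53×10⁻¹⁸ A²
I_n = √(1.53×10⁻¹⁸) = 1.24×10⁻⁹ A = 1.24 nA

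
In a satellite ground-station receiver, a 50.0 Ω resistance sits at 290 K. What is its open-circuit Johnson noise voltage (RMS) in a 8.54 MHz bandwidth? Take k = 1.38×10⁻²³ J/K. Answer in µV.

V_n = √(4kTRB)
4kTRB = 4 × 1.38×10⁻²³ × 290 × 5.00×10¹ × 8.54×10⁶ = 6.84×10⁻¹² V²
V_n = √(6.84×10⁻¹²) = 2.61×10⁻⁶ V = 2.61 µV

2.61 µV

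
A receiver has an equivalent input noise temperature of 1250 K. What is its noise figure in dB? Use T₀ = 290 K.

7.25 dB

F = 1 + T_e/T₀ = 1 + 1250/290 = 5.31034
NF = 10 log₁₀(5.31034) = 7.25 dB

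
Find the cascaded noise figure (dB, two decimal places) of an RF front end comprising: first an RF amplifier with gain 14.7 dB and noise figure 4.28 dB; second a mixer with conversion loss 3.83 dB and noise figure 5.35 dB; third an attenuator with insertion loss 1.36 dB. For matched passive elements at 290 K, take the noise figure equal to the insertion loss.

4.46 dB

Convert to linear (a loss of L dB is a gain of −L dB): F_i = 10^(NF_i/10), G_i = 10^(G_i,dB/10)
  Stage 1: F_1 = 10^(4.28/10) = 2.679, G_1 = 10^(14.7/10) = 29.51
  Stage 2: F_2 = 10^(5.35/10) = 3.428, G_2 = 10^(−3.83/10) = 0.4140
  Stage 3: F_3 = 10^(1.36/10) = 1.368, G_3 = 10^(−1.36/10) = 0.7311
Friis cascade:
  F = 2.679 + (3.428 − 1)/29.51 + (1.368 − 1)/12.22 = 2.792
NF = 10 log₁₀(2.792) = 4.46 dB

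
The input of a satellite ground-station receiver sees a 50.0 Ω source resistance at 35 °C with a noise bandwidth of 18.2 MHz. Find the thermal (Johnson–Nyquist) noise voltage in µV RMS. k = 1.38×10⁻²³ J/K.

3.93 µV

T = 35 °C + 273.15 = 308.15 K
V_n = √(4kTRB)
4kTRB = 4 × 1.38×10⁻²³ × 308.15 × 5.00×10¹ × 1.82×10⁷ = 1.55×10⁻¹¹ V²
V_n = √(1.55×10⁻¹¹) = 3.93×10⁻⁶ V = 3.93 µV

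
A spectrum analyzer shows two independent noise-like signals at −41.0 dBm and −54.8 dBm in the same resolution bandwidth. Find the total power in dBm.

−40.8 dBm

Convert to linear, add, convert back:
P₁ = 7.94×10⁻⁸ W, P₂ = 3.31×10⁻⁹ W
P_tot = 8.27×10⁻⁸ W → 10 log₁₀(P_tot / 10⁻³) = −40.8 dBm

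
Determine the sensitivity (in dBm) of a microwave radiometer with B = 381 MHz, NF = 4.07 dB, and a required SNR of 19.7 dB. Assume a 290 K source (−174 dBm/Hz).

−64.4 dBm

Sensitivity = −174 + 10 log₁₀(B) + NF + SNR_min
= −174 + 85.81 + 4.07 + 19.7
= −64.42 dBm → −64.4 dBm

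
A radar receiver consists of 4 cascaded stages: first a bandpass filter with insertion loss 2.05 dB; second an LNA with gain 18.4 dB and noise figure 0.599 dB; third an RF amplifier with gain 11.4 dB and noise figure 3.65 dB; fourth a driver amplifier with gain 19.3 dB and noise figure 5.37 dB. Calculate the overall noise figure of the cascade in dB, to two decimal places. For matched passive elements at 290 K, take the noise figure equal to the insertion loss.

2.73 dB

Convert to linear (a loss of L dB is a gain of −L dB): F_i = 10^(NF_i/10), G_i = 10^(G_i,dB/10)
  Stage 1: F_1 = 10^(2.05/10) = 1.603, G_1 = 10^(−2.05/10) = 0.6237
  Stage 2: F_2 = 10^(0.599/10) = 1.148, G_2 = 10^(18.4/10) = 69.18
  Stage 3: F_3 = 10^(3.65/10) = 2.317, G_3 = 10^(11.4/10) = 13.80
  Stage 4: F_4 = 10^(5.37/10) = 3.443, G_4 = 10^(19.3/10) = 85.11
Friis cascade:
  F = 1.603 + (1.148 − 1)/0.6237 + (2.317 − 1)/43.15 + (3.443 − 1)/595.7 = 1.875
NF = 10 log₁₀(1.875) = 2.73 dB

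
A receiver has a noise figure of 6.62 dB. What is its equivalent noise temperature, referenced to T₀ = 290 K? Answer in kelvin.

1042 K

F = 10^(6.62/10) = 4.59198
T_e = (F − 1)·T₀ = (4.59198 − 1) × 290 = 1042 K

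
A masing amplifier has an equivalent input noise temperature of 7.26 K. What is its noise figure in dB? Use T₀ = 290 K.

F = 1 + T_e/T₀ = 1 + 7.26/290 = 1.02503
NF = 10 log₁₀(1.02503) = 0.107 dB

0.107 dB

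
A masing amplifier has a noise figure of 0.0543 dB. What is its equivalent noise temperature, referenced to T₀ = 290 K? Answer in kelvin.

3.65 K

F = 10^(0.0543/10) = 1.01258
T_e = (F − 1)·T₀ = (1.01258 − 1) × 290 = 3.65 K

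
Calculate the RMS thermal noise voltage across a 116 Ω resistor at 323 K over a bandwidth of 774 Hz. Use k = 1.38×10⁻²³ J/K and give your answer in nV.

V_n = √(4kTRB)
4kTRB = 4 × 1.38×10⁻²³ × 323 × 1.16×10² × 7.74×10² = 1.60×10⁻¹⁵ V²
V_n = √(1.60×10⁻¹⁵) = 4.00×10⁻⁸ V = 40.0 nV

40.0 nV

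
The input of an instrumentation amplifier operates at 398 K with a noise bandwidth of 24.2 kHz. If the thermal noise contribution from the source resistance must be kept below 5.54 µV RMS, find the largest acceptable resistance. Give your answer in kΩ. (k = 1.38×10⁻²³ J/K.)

Johnson–Nyquist: V_n = √(4kTRB) ⇒ R = V_n² / (4kTB)
4kTB = 4 × 1.38×10⁻²³ × 398 × 2.42×10⁴ = 5.32×10⁻¹⁶
R = (5.54×10⁻⁶)² / 5.32×10⁻¹⁶ = 5.77×10⁴ Ω = 57.7 kΩ

57.7 kΩ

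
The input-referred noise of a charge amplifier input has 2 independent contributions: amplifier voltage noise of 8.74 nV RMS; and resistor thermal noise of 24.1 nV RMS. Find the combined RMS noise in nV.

25.6 nV

Uncorrelated sources add in power (mean-square): V_tot = √(ΣV_i²)
V_tot = √[(8.74×10⁻⁹)² + (2.41×10⁻⁸)²] = 2.56×10⁻⁸ V = 25.6 nV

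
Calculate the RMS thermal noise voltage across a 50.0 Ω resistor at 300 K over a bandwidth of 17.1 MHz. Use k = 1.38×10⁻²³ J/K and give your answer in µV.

V_n = √(4kTRB)
4kTRB = 4 × 1.38×10⁻²³ × 300 × 5.00×10¹ × 1.71×10⁷ = 1.42×10⁻¹¹ V²
V_n = √(1.42×10⁻¹¹) = 3.76×10⁻⁶ V = 3.76 µV

3.76 µV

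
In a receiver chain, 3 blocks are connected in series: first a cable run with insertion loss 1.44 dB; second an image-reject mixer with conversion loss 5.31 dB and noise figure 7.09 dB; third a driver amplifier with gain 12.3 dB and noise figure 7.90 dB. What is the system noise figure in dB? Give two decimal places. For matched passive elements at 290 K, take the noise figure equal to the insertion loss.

Convert to linear (a loss of L dB is a gain of −L dB): F_i = 10^(NF_i/10), G_i = 10^(G_i,dB/10)
  Stage 1: F_1 = 10^(1.44/10) = 1.393, G_1 = 10^(−1.44/10) = 0.7178
  Stage 2: F_2 = 10^(7.09/10) = 5.117, G_2 = 10^(−5.31/10) = 0.2944
  Stage 3: F_3 = 10^(7.90/10) = 6.166, G_3 = 10^(12.3/10) = 16.98
Friis cascade:
  F = 1.393 + (5.117 − 1)/0.7178 + (6.166 − 1)/0.2113 = 31.57
NF = 10 log₁₀(31.57) = 14.99 dB

14.99 dB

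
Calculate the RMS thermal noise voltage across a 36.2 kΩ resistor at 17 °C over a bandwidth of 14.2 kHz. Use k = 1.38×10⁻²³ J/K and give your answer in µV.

T = 17 °C + 273.15 = 290.15 K
V_n = √(4kTRB)
4kTRB = 4 × 1.38×10⁻²³ × 290.15 × 3.62×10⁴ × 1.42×10⁴ = 8.23×10⁻¹² V²
V_n = √(8.23×10⁻¹²) = 2.87×10⁻⁶ V = 2.87 µV

2.87 µV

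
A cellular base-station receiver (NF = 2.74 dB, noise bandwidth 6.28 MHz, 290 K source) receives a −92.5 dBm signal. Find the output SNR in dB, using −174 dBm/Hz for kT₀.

Noise floor: N = −174 + 10 log₁₀(B) + NF
10 log₁₀(6.28×10⁶) = 67.98 dB
N = −174 + 67.98 + 2.74 = −103.28 dBm
SNR = P_sig − N = −92.5 − (−103.28) = 10.78 dB → 10.8 dB

10.8 dB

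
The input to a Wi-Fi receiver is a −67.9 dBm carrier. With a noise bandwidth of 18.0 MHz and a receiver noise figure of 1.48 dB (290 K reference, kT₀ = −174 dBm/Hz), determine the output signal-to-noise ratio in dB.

32.1 dB

Noise floor: N = −174 + 10 log₁₀(B) + NF
10 log₁₀(1.80×10⁷) = 72.55 dB
N = −174 + 72.55 + 1.48 = −99.97 dBm
SNR = P_sig − N = −67.9 − (−99.97) = 32.07 dB → 32.1 dB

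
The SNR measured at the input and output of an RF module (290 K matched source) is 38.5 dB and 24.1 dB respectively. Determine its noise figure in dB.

NF (dB) = SNR_in(dB) − SNR_out(dB) when the source is at T₀
NF = 38.5 − 24.1 = 14.4 dB

14.4 dB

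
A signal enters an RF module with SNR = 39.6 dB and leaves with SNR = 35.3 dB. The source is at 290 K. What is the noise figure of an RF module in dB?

4.3 dB

NF (dB) = SNR_in(dB) − SNR_out(dB) when the source is at T₀
NF = 39.6 − 35.3 = 4.3 dB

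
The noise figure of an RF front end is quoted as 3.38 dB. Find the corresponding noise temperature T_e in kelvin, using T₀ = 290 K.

342 K

F = 10^(3.38/10) = 2.17771
T_e = (F − 1)·T₀ = (2.17771 − 1) × 290 = 342 K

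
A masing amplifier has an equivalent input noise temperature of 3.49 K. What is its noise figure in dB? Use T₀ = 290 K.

0.052 dB

F = 1 + T_e/T₀ = 1 + 3.49/290 = 1.01203
NF = 10 log₁₀(1.01203) = 0.052 dB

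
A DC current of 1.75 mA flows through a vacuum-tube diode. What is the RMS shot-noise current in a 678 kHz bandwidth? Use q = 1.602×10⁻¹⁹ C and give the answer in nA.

19.5 nA

I_n = √(2qI·B)
2qI·B = 2 × 1.602×10⁻¹⁹ × 1.75×10⁻³ × 6.78×10⁵ = 3.80×10⁻¹⁶ A²
I_n = √(3.80×10⁻¹⁶) = 1.95×10⁻⁸ A = 19.5 nA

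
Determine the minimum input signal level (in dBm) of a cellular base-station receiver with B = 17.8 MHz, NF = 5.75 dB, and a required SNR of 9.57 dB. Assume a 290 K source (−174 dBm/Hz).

Sensitivity = −174 + 10 log₁₀(B) + NF + SNR_min
= −174 + 72.5 + 5.75 + 9.57
= −86.18 dBm → −86.2 dBm

−86.2 dBm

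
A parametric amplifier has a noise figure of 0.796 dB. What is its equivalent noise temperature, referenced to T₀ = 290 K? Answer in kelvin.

58.3 K

F = 10^(0.796/10) = 1.20116
T_e = (F − 1)·T₀ = (1.20116 − 1) × 290 = 58.3 K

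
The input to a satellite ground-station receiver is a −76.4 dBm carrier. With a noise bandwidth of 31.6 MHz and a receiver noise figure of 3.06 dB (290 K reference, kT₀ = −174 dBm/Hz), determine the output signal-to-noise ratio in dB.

19.5 dB

Noise floor: N = −174 + 10 log₁₀(B) + NF
10 log₁₀(3.16×10⁷) = 75 dB
N = −174 + 75 + 3.06 = −95.94 dBm
SNR = P_sig − N = −76.4 − (−95.94) = 19.54 dB → 19.5 dB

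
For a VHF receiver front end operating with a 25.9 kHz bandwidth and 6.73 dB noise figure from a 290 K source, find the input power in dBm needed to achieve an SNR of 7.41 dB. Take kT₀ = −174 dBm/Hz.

Sensitivity = −174 + 10 log₁₀(B) + NF + SNR_min
= −174 + 44.13 + 6.73 + 7.41
= −115.73 dBm → −115.7 dBm

−115.7 dBm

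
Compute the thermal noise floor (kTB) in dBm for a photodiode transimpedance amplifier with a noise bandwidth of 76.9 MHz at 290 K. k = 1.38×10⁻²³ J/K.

P_n = kTB = 1.38×10⁻²³ × 290 × 7.69×10⁷ = 3.08×10⁻¹³ W
In dBm: 10 log₁₀(3.08×10⁻¹³ / 10⁻³) = −95.1 dBm

−95.1 dBm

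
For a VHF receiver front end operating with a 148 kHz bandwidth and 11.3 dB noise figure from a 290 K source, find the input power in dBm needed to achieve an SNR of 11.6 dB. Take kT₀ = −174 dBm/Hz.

Sensitivity = −174 + 10 log₁₀(B) + NF + SNR_min
= −174 + 51.7 + 11.3 + 11.6
= −99.4 dBm → −99.4 dBm

−99.4 dBm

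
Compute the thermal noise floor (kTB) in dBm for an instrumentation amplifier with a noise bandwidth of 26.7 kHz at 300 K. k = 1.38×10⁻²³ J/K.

P_n = kTB = 1.38×10⁻²³ × 300 × 2.67×10⁴ = 1.11×10⁻¹⁶ W
In dBm: 10 log₁₀(1.11×10⁻¹⁶ / 10⁻³) = −129.6 dBm

−129.6 dBm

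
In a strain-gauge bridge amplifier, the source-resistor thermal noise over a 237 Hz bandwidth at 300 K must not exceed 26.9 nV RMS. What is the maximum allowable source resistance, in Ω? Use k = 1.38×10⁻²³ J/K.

Johnson–Nyquist: V_n = √(4kTRB) ⇒ R = V_n² / (4kTB)
4kTB = 4 × 1.38×10⁻²³ × 300 × 2.37×10² = 3.92×10⁻¹⁸
R = (2.69×10⁻⁸)² / 3.92×10⁻¹⁸ = 1.84×10² Ω = 184 Ω

184 Ω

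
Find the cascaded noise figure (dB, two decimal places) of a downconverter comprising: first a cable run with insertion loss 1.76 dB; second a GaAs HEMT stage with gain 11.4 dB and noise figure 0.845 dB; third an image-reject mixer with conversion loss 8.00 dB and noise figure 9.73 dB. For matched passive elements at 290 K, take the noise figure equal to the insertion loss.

4.37 dB

Convert to linear (a loss of L dB is a gain of −L dB): F_i = 10^(NF_i/10), G_i = 10^(G_i,dB/10)
  Stage 1: F_1 = 10^(1.76/10) = 1.500, G_1 = 10^(−1.76/10) = 0.6668
  Stage 2: F_2 = 10^(0.845/10) = 1.215, G_2 = 10^(11.4/10) = 13.80
  Stage 3: F_3 = 10^(9.73/10) = 9.397, G_3 = 10^(−8.00/10) = 0.1585
Friis cascade:
  F = 1.500 + (1.215 − 1)/0.6668 + (9.397 − 1)/9.204 = 2.734
NF = 10 log₁₀(2.734) = 4.37 dB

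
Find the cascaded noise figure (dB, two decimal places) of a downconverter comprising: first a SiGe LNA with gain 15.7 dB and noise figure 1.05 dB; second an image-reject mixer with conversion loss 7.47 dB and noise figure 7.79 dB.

Convert to linear (a loss of L dB is a gain of −L dB): F_i = 10^(NF_i/10), G_i = 10^(G_i,dB/10)
  Stage 1: F_1 = 10^(1.05/10) = 1.274, G_1 = 10^(15.7/10) = 37.15
  Stage 2: F_2 = 10^(7.79/10) = 6.012, G_2 = 10^(−7.47/10) = 0.1791
Friis cascade:
  F = 1.274 + (6.012 − 1)/37.15 = 1.408
NF = 10 log₁₀(1.408) = 1.49 dB

1.49 dB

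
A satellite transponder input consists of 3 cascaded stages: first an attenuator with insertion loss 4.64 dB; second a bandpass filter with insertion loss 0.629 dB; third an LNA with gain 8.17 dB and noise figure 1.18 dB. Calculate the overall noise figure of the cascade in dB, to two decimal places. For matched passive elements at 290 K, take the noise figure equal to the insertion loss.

6.45 dB

Convert to linear (a loss of L dB is a gain of −L dB): F_i = 10^(NF_i/10), G_i = 10^(G_i,dB/10)
  Stage 1: F_1 = 10^(4.64/10) = 2.911, G_1 = 10^(−4.64/10) = 0.3436
  Stage 2: F_2 = 10^(0.629/10) = 1.156, G_2 = 10^(−0.629/10) = 0.8652
  Stage 3: F_3 = 10^(1.18/10) = 1.312, G_3 = 10^(8.17/10) = 6.561
Friis cascade:
  F = 2.911 + (1.156 − 1)/0.3436 + (1.312 − 1)/0.2972 = 4.415
NF = 10 log₁₀(4.415) = 6.45 dB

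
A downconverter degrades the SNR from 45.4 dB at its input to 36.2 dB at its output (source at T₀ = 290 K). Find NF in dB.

NF (dB) = SNR_in(dB) − SNR_out(dB) when the source is at T₀
NF = 45.4 − 36.2 = 9.2 dB

9.2 dB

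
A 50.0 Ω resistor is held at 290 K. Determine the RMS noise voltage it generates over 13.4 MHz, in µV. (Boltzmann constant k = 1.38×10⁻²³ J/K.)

3.27 µV

V_n = √(4kTRB)
4kTRB = 4 × 1.38×10⁻²³ × 290 × 5.00×10¹ × 1.34×10⁷ = 1.07×10⁻¹¹ V²
V_n = √(1.07×10⁻¹¹) = 3.27×10⁻⁶ V = 3.27 µV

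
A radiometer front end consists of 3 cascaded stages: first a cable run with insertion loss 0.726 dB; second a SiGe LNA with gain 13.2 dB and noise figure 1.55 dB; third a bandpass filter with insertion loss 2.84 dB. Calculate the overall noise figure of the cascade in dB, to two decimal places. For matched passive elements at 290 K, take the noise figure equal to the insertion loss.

Convert to linear (a loss of L dB is a gain of −L dB): F_i = 10^(NF_i/10), G_i = 10^(G_i,dB/10)
  Stage 1: F_1 = 10^(0.726/10) = 1.182, G_1 = 10^(−0.726/10) = 0.8461
  Stage 2: F_2 = 10^(1.55/10) = 1.429, G_2 = 10^(13.2/10) = 20.89
  Stage 3: F_3 = 10^(2.84/10) = 1.923, G_3 = 10^(−2.84/10) = 0.5200
Friis cascade:
  F = 1.182 + (1.429 − 1)/0.8461 + (1.923 − 1)/17.68 = 1.741
NF = 10 log₁₀(1.741) = 2.41 dB

2.41 dB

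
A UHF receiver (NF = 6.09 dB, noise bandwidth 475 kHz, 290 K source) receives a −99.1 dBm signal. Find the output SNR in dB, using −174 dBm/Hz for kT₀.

Noise floor: N = −174 + 10 log₁₀(B) + NF
10 log₁₀(4.75×10⁵) = 56.77 dB
N = −174 + 56.77 + 6.09 = −111.14 dBm
SNR = P_sig − N = −99.1 − (−111.14) = 12.04 dB → 12.0 dB

12.0 dB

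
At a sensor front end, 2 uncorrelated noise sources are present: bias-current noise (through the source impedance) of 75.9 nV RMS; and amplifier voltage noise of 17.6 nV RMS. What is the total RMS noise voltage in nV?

77.9 nV

Uncorrelated sources add in power (mean-square): V_tot = √(ΣV_i²)
V_tot = √[(7.59×10⁻⁸)² + (1.76×10⁻⁸)²] = 7.79×10⁻⁸ V = 77.9 nV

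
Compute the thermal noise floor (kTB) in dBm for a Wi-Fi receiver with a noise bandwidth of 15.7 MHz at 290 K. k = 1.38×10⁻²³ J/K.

P_n = kTB = 1.38×10⁻²³ × 290 × 1.57×10⁷ = 6.28×10⁻¹⁴ W
In dBm: 10 log₁₀(6.28×10⁻¹⁴ / 10⁻³) = −102.0 dBm

−102.0 dBm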